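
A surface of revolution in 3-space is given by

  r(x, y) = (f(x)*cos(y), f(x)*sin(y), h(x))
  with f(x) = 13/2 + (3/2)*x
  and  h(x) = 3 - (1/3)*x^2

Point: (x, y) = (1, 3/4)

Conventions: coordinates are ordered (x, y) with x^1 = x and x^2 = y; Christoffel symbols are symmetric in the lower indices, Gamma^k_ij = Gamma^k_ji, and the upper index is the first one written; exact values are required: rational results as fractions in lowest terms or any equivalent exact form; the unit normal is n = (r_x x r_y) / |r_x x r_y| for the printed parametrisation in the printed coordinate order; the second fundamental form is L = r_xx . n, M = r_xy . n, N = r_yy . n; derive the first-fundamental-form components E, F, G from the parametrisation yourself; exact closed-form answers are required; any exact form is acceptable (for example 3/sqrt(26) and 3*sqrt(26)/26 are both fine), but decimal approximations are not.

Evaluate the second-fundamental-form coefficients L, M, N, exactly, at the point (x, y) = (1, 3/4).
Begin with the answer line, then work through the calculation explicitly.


Answer: L = -6*sqrt(97)/97, M = 0, N = -32*sqrt(97)/97

f = 8, f' = 3/2, f'' = 0, h' = -2/3, h'' = -2/3
E = 97/36, F = 0, G = 64; answer radicand W^2 = 97/36
unnormalised second-form numerators: l = -1, m = 0, n = -16/3; L = l/sqrt(97/36), and similarly M = m/sqrt(W^2), N = n/sqrt(W^2)


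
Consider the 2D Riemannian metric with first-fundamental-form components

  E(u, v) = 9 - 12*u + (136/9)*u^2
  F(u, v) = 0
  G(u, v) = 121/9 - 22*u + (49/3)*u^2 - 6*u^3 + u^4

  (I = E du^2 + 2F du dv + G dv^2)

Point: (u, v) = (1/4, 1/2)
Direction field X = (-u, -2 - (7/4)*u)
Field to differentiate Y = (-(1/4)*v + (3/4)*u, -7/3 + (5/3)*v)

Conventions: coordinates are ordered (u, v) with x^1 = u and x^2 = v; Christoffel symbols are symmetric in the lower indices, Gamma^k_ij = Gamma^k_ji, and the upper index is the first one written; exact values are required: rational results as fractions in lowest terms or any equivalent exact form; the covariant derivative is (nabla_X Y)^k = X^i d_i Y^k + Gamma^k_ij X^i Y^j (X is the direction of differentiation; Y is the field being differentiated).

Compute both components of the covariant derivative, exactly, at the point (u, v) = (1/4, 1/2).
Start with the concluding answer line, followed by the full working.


Answer: (nabla_X Y)^u = 55657/12800, (nabla_X Y)^v = -19445/4576

E = 125/18, F = 0, G = 20449/2304 at the point
E_u = -40/9, E_v = 0, F_u = 0, F_v = 0, G_u = -715/48, G_v = 0
EG - F^2 = 2556125/41472;  g^inv = (41472/2556125) * [[20449/2304, 0], [0, 125/18]]
first-kind symbols [ij,l] = (1/2)(d_i g_jl + d_j g_il - d_l g_ij): [uu,u] = E_u/2 = -20/9, [uu,v] = F_u - E_v/2 = 0, [uv,u] = E_v/2 = 0, [uv,v] = G_u/2 = -715/96, [vv,u] = F_v - G_u/2 = 715/96, [vv,v] = G_v/2 = 0
Gamma^u_ij = (G*[ij,u] - F*[ij,v])/(EG - F^2), Gamma^v_ij = (E*[ij,v] - F*[ij,u])/(EG - F^2)
Gamma_uuu = -8/25, Gamma_uuv = 0, Gamma_uvv = 429/400, Gamma_vuu = 0, Gamma_vuv = -120/143, Gamma_vvv = 0
X = (-1/4, -39/16), Y = (1/16, -3/2) at the point


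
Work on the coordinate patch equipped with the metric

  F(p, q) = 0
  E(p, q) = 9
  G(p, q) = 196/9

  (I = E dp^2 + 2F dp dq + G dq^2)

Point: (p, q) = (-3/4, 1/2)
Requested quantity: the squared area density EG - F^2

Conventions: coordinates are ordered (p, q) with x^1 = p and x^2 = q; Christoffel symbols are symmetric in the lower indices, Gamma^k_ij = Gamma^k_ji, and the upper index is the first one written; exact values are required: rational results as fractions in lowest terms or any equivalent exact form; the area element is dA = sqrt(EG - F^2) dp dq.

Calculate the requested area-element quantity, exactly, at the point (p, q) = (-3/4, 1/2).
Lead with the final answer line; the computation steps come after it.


Answer: EG - F^2 = 196

E = 9, F = 0, G = 196/9; EG - F^2 = 196


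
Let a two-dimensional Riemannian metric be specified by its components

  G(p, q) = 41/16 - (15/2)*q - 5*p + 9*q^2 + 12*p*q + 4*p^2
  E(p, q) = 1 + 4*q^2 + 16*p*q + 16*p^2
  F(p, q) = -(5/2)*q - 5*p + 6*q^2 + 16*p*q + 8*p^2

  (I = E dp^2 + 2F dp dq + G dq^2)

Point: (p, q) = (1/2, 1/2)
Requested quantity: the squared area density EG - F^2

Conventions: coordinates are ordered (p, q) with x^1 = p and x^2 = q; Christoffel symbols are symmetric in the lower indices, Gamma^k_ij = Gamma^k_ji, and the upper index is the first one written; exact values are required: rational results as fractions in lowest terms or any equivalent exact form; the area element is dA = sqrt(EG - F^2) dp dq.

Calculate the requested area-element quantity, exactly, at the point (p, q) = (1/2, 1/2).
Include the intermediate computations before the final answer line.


E = 10, F = 15/4, G = 41/16; EG - F^2 = 185/16

Answer: EG - F^2 = 185/16


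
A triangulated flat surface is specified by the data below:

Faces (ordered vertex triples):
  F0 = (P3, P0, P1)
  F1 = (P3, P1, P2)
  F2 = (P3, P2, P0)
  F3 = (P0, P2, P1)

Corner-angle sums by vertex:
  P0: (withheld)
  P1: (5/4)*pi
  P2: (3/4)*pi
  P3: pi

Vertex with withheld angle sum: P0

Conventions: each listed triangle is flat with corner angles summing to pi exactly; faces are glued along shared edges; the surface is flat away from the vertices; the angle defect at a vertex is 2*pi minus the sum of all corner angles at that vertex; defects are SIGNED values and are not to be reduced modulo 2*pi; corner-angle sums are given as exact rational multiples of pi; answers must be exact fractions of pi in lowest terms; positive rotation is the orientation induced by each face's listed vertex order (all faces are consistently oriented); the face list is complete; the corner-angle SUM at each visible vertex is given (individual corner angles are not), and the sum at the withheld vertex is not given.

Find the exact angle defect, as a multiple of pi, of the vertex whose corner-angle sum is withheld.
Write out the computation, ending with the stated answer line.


V = 4, E = 6, F = 4; chi = V - E + F = 2
Gauss-Bonnet: total defect = 2*pi*chi = 4*pi; visible defects sum to 3*pi

Answer: defect(P0) = pi


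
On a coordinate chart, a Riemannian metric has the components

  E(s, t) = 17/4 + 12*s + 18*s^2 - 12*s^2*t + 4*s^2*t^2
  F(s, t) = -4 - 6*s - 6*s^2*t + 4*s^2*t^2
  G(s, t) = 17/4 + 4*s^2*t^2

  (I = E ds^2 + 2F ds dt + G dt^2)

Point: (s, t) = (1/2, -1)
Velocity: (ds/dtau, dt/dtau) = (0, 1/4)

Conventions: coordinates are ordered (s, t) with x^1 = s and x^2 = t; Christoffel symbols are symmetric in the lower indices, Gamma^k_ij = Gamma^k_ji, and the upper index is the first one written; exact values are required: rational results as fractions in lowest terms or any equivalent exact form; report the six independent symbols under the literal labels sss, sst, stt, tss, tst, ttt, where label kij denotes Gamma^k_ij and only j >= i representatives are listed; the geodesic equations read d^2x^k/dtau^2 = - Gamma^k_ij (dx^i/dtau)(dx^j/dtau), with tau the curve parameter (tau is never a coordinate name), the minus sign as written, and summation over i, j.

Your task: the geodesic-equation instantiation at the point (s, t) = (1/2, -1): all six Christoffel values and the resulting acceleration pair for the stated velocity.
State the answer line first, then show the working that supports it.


Answer: Gamma_sss = 800/417, Gamma_sst = -22/417, Gamma_stt = -178/417, Gamma_tss = 1202/417, Gamma_tst = 140/417, Gamma_ttt = -232/417; accelerations (d^2s/dtau^2, d^2t/dtau^2) = (89/3336, 29/834)

E = 75/4, F = -9/2, G = 21/4 at the point
E_s = 46, E_t = -5, F_s = 4, F_t = -7/2, G_s = 4, G_t = -2
EG - F^2 = 1251/16;  g^inv = (16/1251) * [[21/4, 9/2], [9/2, 75/4]]
first-kind symbols [ij,l] = (1/2)(d_i g_jl + d_j g_il - d_l g_ij): [ss,s] = E_s/2 = 23, [ss,t] = F_s - E_t/2 = 13/2, [st,s] = E_t/2 = -5/2, [st,t] = G_s/2 = 2, [tt,s] = F_t - G_s/2 = -11/2, [tt,t] = G_t/2 = -1
Gamma^s_ij = (G*[ij,s] - F*[ij,t])/(EG - F^2), Gamma^t_ij = (E*[ij,t] - F*[ij,s])/(EG - F^2)
Gamma_sss = 800/417, Gamma_sst = -22/417, Gamma_stt = -178/417, Gamma_tss = 1202/417, Gamma_tst = 140/417, Gamma_ttt = -232/417
d^2s/dtau^2 = -(Gamma_sss*(0)^2 + 2*Gamma_sst*(0)*(1/4) + Gamma_stt*(1/4)^2) = 89/3336
d^2t/dtau^2 = -(Gamma_tss*(0)^2 + 2*Gamma_tst*(0)*(1/4) + Gamma_ttt*(1/4)^2) = 29/834


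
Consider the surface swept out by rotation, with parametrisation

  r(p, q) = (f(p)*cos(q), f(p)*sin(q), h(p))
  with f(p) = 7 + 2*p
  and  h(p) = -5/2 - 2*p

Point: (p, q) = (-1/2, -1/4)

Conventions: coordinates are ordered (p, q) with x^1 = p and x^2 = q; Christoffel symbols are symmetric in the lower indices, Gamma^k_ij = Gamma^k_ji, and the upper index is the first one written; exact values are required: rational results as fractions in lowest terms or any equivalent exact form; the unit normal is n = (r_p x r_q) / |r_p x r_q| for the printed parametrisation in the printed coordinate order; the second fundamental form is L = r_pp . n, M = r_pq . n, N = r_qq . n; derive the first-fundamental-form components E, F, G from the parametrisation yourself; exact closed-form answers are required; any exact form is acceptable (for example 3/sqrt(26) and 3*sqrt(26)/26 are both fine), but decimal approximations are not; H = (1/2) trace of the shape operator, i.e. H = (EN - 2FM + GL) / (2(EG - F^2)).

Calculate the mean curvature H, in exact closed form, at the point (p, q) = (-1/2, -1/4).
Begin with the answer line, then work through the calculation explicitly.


Answer: H = -sqrt(2)/24

f = 6, f' = 2, f'' = 0, h' = -2, h'' = 0
E = 8, F = 0, G = 36; answer radicand W^2 = 8
unnormalised second-form numerators: l = 0, m = 0, n = -12; L = l/sqrt(8), and similarly M = m/sqrt(W^2), N = n/sqrt(W^2)
H = (E*n - 2*F*m + G*l) / (2*(EG - F^2)*sqrt(W^2)); E*n - 2*F*m + G*l = -96, EG - F^2 = 288, so H = (-1/6)/sqrt(8)


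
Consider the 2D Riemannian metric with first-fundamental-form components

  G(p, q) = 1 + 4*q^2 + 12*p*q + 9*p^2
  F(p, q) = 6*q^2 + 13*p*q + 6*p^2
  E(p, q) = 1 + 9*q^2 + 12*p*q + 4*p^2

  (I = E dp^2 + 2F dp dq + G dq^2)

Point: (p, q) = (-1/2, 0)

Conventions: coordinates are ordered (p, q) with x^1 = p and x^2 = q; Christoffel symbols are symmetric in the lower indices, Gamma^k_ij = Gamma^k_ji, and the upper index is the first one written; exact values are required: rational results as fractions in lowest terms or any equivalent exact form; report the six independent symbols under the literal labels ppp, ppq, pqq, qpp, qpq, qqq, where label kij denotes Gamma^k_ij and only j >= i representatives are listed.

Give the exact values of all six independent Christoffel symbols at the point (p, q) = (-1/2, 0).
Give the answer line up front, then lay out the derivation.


Answer: Gamma_ppp = -8/17, Gamma_ppq = -12/17, Gamma_pqq = -8/17, Gamma_qpp = -12/17, Gamma_qpq = -18/17, Gamma_qqq = -12/17

E = 2, F = 3/2, G = 13/4 at the point
E_p = -4, E_q = -6, F_p = -6, F_q = -13/2, G_p = -9, G_q = -6
EG - F^2 = 17/4;  g^inv = (4/17) * [[13/4, -3/2], [-3/2, 2]]
first-kind symbols [ij,l] = (1/2)(d_i g_jl + d_j g_il - d_l g_ij): [pp,p] = E_p/2 = -2, [pp,q] = F_p - E_q/2 = -3, [pq,p] = E_q/2 = -3, [pq,q] = G_p/2 = -9/2, [qq,p] = F_q - G_p/2 = -2, [qq,q] = G_q/2 = -3
Gamma^p_ij = (G*[ij,p] - F*[ij,q])/(EG - F^2), Gamma^q_ij = (E*[ij,q] - F*[ij,p])/(EG - F^2)


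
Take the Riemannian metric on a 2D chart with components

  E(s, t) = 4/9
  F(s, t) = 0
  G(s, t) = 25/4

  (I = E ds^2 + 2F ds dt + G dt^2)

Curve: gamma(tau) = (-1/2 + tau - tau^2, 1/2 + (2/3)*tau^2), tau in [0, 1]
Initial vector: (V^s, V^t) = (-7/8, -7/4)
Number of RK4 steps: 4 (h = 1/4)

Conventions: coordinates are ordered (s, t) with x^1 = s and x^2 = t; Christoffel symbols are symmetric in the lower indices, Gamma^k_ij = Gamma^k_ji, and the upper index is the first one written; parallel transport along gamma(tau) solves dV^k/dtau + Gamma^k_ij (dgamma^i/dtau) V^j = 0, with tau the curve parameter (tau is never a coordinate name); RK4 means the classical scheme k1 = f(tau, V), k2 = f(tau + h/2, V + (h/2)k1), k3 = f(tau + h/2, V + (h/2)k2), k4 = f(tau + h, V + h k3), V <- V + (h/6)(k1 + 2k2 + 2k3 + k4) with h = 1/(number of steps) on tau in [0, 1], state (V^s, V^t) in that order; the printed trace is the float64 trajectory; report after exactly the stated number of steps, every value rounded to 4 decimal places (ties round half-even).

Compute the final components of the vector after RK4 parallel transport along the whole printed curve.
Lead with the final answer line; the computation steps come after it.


Answer: V^s = -0.8750, V^t = -1.7500

gamma'(tau) = (1 - 2*tau, (4/3)*tau); f(tau, V)^k = -Gamma^k_ij(gamma(tau)) gamma'^i(tau) V^j; h = 1/4; intermediate values shown to 6 dp
curve data and Christoffel symbols at the stage parameters:
  tau = 0.000000: gamma = (-0.500000, 0.500000), gamma' = (1.000000, 0.000000); Gamma_sss = 0.000000, Gamma_sst = 0.000000, Gamma_stt = 0.000000, Gamma_tss = 0.000000, Gamma_tst = 0.000000, Gamma_ttt = 0.000000
  tau = 0.125000: gamma = (-0.390625, 0.510417), gamma' = (0.750000, 0.166667); Gamma_sss = 0.000000, Gamma_sst = 0.000000, Gamma_stt = 0.000000, Gamma_tss = 0.000000, Gamma_tst = 0.000000, Gamma_ttt = 0.000000
  tau = 0.250000: gamma = (-0.312500, 0.541667), gamma' = (0.500000, 0.333333); Gamma_sss = 0.000000, Gamma_sst = 0.000000, Gamma_stt = 0.000000, Gamma_tss = 0.000000, Gamma_tst = 0.000000, Gamma_ttt = 0.000000
  tau = 0.375000: gamma = (-0.265625, 0.593750), gamma' = (0.250000, 0.500000); Gamma_sss = 0.000000, Gamma_sst = 0.000000, Gamma_stt = 0.000000, Gamma_tss = 0.000000, Gamma_tst = 0.000000, Gamma_ttt = 0.000000
  tau = 0.500000: gamma = (-0.250000, 0.666667), gamma' = (0.000000, 0.666667); Gamma_sss = 0.000000, Gamma_sst = 0.000000, Gamma_stt = 0.000000, Gamma_tss = 0.000000, Gamma_tst = 0.000000, Gamma_ttt = 0.000000
  tau = 0.625000: gamma = (-0.265625, 0.760417), gamma' = (-0.250000, 0.833333); Gamma_sss = 0.000000, Gamma_sst = 0.000000, Gamma_stt = 0.000000, Gamma_tss = 0.000000, Gamma_tst = 0.000000, Gamma_ttt = 0.000000
  tau = 0.750000: gamma = (-0.312500, 0.875000), gamma' = (-0.500000, 1.000000); Gamma_sss = 0.000000, Gamma_sst = 0.000000, Gamma_stt = 0.000000, Gamma_tss = 0.000000, Gamma_tst = 0.000000, Gamma_ttt = 0.000000
  tau = 0.875000: gamma = (-0.390625, 1.010417), gamma' = (-0.750000, 1.166667); Gamma_sss = 0.000000, Gamma_sst = 0.000000, Gamma_stt = 0.000000, Gamma_tss = 0.000000, Gamma_tst = 0.000000, Gamma_ttt = 0.000000
  tau = 1.000000: gamma = (-0.500000, 1.166667), gamma' = (-1.000000, 1.333333); Gamma_sss = 0.000000, Gamma_sst = 0.000000, Gamma_stt = 0.000000, Gamma_tss = 0.000000, Gamma_tst = 0.000000, Gamma_ttt = 0.000000
step 0: V^s = -0.8750, V^t = -1.7500
step 1: k1 = (0.000000, 0.000000), k2 = (0.000000, 0.000000), k3 = (0.000000, 0.000000), k4 = (0.000000, 0.000000); V <- V + (h/6)(k1 + 2k2 + 2k3 + k4): V^s = -0.8750, V^t = -1.7500
step 2: k1 = (0.000000, 0.000000), k2 = (0.000000, 0.000000), k3 = (0.000000, 0.000000), k4 = (0.000000, 0.000000); V <- V + (h/6)(k1 + 2k2 + 2k3 + k4): V^s = -0.8750, V^t = -1.7500
step 3: k1 = (0.000000, 0.000000), k2 = (0.000000, 0.000000), k3 = (0.000000, 0.000000), k4 = (0.000000, 0.000000); V <- V + (h/6)(k1 + 2k2 + 2k3 + k4): V^s = -0.8750, V^t = -1.7500
step 4: k1 = (0.000000, 0.000000), k2 = (0.000000, 0.000000), k3 = (0.000000, 0.000000), k4 = (0.000000, 0.000000); V <- V + (h/6)(k1 + 2k2 + 2k3 + k4): V^s = -0.8750, V^t = -1.7500


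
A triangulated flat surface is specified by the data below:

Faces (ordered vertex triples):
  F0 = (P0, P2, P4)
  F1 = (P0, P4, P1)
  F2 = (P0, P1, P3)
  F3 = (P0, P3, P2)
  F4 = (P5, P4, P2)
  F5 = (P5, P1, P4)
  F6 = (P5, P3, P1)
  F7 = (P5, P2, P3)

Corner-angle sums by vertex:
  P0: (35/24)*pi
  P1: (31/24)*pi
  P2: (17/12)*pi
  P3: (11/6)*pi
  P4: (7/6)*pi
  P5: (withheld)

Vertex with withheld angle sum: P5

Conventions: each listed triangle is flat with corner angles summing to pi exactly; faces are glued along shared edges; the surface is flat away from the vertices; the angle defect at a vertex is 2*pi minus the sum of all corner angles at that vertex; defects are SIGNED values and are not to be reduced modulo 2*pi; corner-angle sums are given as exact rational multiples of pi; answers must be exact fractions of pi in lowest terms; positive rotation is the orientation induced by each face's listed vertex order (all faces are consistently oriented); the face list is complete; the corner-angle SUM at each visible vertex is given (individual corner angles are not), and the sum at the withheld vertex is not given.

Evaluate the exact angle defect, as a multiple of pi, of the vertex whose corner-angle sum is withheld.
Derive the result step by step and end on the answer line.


V = 6, E = 12, F = 8; chi = V - E + F = 2
Gauss-Bonnet: total defect = 2*pi*chi = 4*pi; visible defects sum to (17/6)*pi

Answer: defect(P5) = (7/6)*pi


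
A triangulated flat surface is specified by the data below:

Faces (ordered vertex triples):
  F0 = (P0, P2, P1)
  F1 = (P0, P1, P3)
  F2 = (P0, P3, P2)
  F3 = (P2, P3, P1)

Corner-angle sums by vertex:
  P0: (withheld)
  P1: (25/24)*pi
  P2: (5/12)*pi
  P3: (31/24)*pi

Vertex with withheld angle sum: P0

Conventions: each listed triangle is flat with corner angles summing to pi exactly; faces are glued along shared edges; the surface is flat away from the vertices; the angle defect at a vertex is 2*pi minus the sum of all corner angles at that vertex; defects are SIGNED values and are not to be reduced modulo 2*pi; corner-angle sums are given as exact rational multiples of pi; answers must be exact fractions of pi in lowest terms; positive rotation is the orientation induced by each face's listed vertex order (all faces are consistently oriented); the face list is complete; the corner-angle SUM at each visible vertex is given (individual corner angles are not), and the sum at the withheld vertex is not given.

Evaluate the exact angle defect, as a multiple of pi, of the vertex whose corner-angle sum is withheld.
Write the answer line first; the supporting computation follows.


Answer: defect(P0) = (3/4)*pi

V = 4, E = 6, F = 4; chi = V - E + F = 2
Gauss-Bonnet: total defect = 2*pi*chi = 4*pi; visible defects sum to (13/4)*pi


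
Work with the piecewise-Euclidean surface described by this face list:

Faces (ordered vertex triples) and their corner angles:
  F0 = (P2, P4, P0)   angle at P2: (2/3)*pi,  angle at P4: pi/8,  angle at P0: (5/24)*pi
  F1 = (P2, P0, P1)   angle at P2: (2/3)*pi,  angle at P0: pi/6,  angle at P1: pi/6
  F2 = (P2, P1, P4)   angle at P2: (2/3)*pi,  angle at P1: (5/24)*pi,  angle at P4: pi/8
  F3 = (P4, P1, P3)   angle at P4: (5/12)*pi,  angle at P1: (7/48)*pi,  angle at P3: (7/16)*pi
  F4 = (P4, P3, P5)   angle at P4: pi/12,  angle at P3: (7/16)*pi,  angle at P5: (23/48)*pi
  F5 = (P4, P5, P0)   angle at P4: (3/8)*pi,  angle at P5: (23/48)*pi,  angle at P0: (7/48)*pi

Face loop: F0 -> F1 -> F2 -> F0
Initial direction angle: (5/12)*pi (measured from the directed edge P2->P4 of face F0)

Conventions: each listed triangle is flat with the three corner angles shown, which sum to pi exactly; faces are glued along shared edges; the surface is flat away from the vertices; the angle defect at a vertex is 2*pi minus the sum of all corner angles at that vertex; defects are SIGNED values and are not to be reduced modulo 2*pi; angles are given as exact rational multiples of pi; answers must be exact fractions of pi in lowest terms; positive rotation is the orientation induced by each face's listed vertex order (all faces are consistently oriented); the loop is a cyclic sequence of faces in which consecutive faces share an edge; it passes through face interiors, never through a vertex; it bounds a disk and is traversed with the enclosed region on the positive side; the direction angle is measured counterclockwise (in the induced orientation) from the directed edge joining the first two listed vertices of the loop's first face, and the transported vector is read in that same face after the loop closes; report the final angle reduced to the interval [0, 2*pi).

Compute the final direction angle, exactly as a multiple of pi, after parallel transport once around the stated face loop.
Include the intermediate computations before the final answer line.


enclosed vertex P2: corner angles sum to 2*pi, defect = 2*pi - 2*pi = 0
transport around the loop rotates by the sum of enclosed defects; add to the initial angle mod 2*pi
final angle = (5/12)*pi + 0 = (5/12)*pi (mod 2*pi)

Answer: final direction angle = (5/12)*pi


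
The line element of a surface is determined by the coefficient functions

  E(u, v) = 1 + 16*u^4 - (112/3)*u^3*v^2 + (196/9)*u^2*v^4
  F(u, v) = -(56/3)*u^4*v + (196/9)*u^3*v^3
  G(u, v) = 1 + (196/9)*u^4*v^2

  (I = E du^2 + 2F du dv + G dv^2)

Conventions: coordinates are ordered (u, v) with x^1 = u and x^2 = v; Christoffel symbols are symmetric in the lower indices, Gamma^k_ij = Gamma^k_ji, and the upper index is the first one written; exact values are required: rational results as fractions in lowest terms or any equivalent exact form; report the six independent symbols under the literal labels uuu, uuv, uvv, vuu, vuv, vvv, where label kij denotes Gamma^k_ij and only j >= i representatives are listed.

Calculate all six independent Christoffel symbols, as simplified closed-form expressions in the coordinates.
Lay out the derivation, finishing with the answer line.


E = 1 + 16*u^4 - (112/3)*u^3*v^2 + (196/9)*u^2*v^4; F = -(56/3)*u^4*v + (196/9)*u^3*v^3; G = 1 + (196/9)*u^4*v^2
Gamma^k_ij = (1/2) g^{kl} (d_i g_jl + d_j g_il - d_l g_ij), with g^inv = (1/(EG-F^2)) [[G, -F], [-F, E]]
first partials: E_u = 64*u^3 - 112*u^2*v^2 + (392/9)*u*v^4, E_v = -(224/3)*u^3*v + (784/9)*u^2*v^3, F_u = -(224/3)*u^3*v + (196/3)*u^2*v^3, F_v = -(56/3)*u^4 + (196/3)*u^3*v^2, G_u = (784/9)*u^3*v^2, G_v = (392/9)*u^4*v
D = EG - F^2 = 1 + 16*u^4 - (112/3)*u^3*v^2 + (196/9)*u^2*v^4 + (196/9)*u^4*v^2
expanded: Gamma^u_uu = (G E_u - 2F F_u + F E_v)/(2D), Gamma^u_uv = (G E_v - F G_u)/(2D), Gamma^u_vv = (2G F_v - G G_u - F G_v)/(2D), Gamma^v_uu = (2E F_u - E E_v - F E_u)/(2D), Gamma^v_uv = (E G_u - F E_v)/(2D), Gamma^v_vv = (E G_v - 2F F_v + F G_u)/(2D); substitute and cancel common factors

Answer: Gamma_uuu = (288*u^3 - 504*u^2*v^2 + 196*u*v^4)/(196*u^4*v^2 + 144*u^4 - 336*u^3*v^2 + 196*u^2*v^4 + 9), Gamma_uuv = (-336*u^3*v + 392*u^2*v^3)/(196*u^4*v^2 + 144*u^4 - 336*u^3*v^2 + 196*u^2*v^4 + 9), Gamma_uvv = (-168*u^4 + 196*u^3*v^2)/(196*u^4*v^2 + 144*u^4 - 336*u^3*v^2 + 196*u^2*v^4 + 9), Gamma_vuu = (-336*u^3*v + 196*u^2*v^3)/(196*u^4*v^2 + 144*u^4 - 336*u^3*v^2 + 196*u^2*v^4 + 9), Gamma_vuv = 392*u^3*v^2/(196*u^4*v^2 + 144*u^4 - 336*u^3*v^2 + 196*u^2*v^4 + 9), Gamma_vvv = 196*u^4*v/(196*u^4*v^2 + 144*u^4 - 336*u^3*v^2 + 196*u^2*v^4 + 9)


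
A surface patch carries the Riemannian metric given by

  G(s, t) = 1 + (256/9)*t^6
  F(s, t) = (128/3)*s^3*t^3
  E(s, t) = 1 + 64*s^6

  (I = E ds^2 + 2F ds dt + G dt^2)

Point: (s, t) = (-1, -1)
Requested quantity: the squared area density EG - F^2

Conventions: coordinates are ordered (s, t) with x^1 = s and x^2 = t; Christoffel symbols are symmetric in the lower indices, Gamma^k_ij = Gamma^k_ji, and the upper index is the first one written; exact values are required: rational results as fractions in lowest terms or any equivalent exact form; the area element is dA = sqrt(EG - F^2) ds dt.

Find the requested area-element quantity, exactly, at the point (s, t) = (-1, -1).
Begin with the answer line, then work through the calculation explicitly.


Answer: EG - F^2 = 841/9

E = 65, F = 128/3, G = 265/9; EG - F^2 = 841/9


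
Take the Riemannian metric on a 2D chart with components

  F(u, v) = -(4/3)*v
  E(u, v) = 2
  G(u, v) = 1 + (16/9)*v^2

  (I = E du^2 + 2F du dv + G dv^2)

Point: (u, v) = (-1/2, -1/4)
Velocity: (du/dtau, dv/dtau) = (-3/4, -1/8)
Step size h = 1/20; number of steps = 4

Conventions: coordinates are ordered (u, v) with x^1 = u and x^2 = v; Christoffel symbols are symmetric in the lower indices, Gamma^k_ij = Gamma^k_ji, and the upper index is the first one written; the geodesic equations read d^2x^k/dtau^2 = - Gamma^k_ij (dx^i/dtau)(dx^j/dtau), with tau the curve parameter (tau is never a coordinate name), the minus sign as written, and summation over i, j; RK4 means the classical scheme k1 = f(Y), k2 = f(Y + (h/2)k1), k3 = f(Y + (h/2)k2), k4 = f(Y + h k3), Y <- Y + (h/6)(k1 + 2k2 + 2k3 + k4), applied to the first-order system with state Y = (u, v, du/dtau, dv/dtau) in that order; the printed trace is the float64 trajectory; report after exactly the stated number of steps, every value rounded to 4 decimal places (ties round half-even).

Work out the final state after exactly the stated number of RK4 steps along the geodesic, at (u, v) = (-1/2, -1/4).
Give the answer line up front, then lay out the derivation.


Answer: u = -0.6498, v = -0.2749, du/dtau = -0.7480, dv/dtau = -0.1243

f(Y) = (du/dtau, dv/dtau, -Gamma^u_ij Y'^i Y'^j, -Gamma^v_ij Y'^i Y'^j) with the Gammas evaluated at the stage position; h = 0.050000; intermediate values shown to 6 dp
step 0: u = -0.5000, v = -0.2500, du/dtau = -0.7500, dv/dtau = -0.1250
step 1:
  k1: at (u, v) = (-0.500000, -0.250000), (du/dtau, dv/dtau) = (-0.750000, -0.125000); Gamma_uuu = 0.000000, Gamma_uuv = 0.000000, Gamma_uvv = -0.631579, Gamma_vuu = 0.000000, Gamma_vuv = 0.000000, Gamma_vvv = -0.210526; k1 = (-0.750000, -0.125000, 0.009868, 0.003289)
  k2: at (u, v) = (-0.518750, -0.253125), (du/dtau, dv/dtau) = (-0.749753, -0.124918); Gamma_uuu = 0.000000, Gamma_uuv = 0.000000, Gamma_uvv = -0.630744, Gamma_vuu = 0.000000, Gamma_vuv = 0.000000, Gamma_vvv = -0.212876; k2 = (-0.749753, -0.124918, 0.009842, 0.003322)
  k3: at (u, v) = (-0.518744, -0.253123), (du/dtau, dv/dtau) = (-0.749754, -0.124917); Gamma_uuu = 0.000000, Gamma_uuv = 0.000000, Gamma_uvv = -0.630744, Gamma_vuu = 0.000000, Gamma_vuv = 0.000000, Gamma_vvv = -0.212875; k3 = (-0.749754, -0.124917, 0.009842, 0.003322)
  k4: at (u, v) = (-0.537488, -0.256246), (du/dtau, dv/dtau) = (-0.749508, -0.124834); Gamma_uuu = 0.000000, Gamma_uuv = 0.000000, Gamma_uvv = -0.629902, Gamma_vuu = 0.000000, Gamma_vuv = 0.000000, Gamma_vvv = -0.215213; k4 = (-0.749508, -0.124834, 0.009816, 0.003354)
  Y <- Y + (h/6)(k1 + 2k2 + 2k3 + k4): u = -0.5375, v = -0.2562, du/dtau = -0.7495, dv/dtau = -0.1248
step 2:
  k1: at (u, v) = (-0.537488, -0.256246), (du/dtau, dv/dtau) = (-0.749508, -0.124834); Gamma_uuu = 0.000000, Gamma_uuv = 0.000000, Gamma_uvv = -0.629902, Gamma_vuu = 0.000000, Gamma_vuv = 0.000000, Gamma_vvv = -0.215213; k1 = (-0.749508, -0.124834, 0.009816, 0.003354)
  k2: at (u, v) = (-0.556225, -0.259367), (du/dtau, dv/dtau) = (-0.749262, -0.124750); Gamma_uuu = 0.000000, Gamma_uuv = 0.000000, Gamma_uvv = -0.629052, Gamma_vuu = 0.000000, Gamma_vuv = 0.000000, Gamma_vvv = -0.217540; k2 = (-0.749262, -0.124750, 0.009790, 0.003385)
  k3: at (u, v) = (-0.556219, -0.259365), (du/dtau, dv/dtau) = (-0.749263, -0.124749); Gamma_uuu = 0.000000, Gamma_uuv = 0.000000, Gamma_uvv = -0.629052, Gamma_vuu = 0.000000, Gamma_vuv = 0.000000, Gamma_vvv = -0.217538; k3 = (-0.749263, -0.124749, 0.009790, 0.003385)
  k4: at (u, v) = (-0.574951, -0.262483), (du/dtau, dv/dtau) = (-0.749018, -0.124665); Gamma_uuu = 0.000000, Gamma_uuv = 0.000000, Gamma_uvv = -0.628195, Gamma_vuu = 0.000000, Gamma_vuv = 0.000000, Gamma_vvv = -0.219854; k4 = (-0.749018, -0.124665, 0.009763, 0.003417)
  Y <- Y + (h/6)(k1 + 2k2 + 2k3 + k4): u = -0.5750, v = -0.2625, du/dtau = -0.7490, dv/dtau = -0.1247
step 3:
  k1: at (u, v) = (-0.574951, -0.262483), (du/dtau, dv/dtau) = (-0.749018, -0.124665); Gamma_uuu = 0.000000, Gamma_uuv = 0.000000, Gamma_uvv = -0.628195, Gamma_vuu = 0.000000, Gamma_vuv = 0.000000, Gamma_vvv = -0.219854; k1 = (-0.749018, -0.124665, 0.009763, 0.003417)
  k2: at (u, v) = (-0.593676, -0.265600), (du/dtau, dv/dtau) = (-0.748774, -0.124579); Gamma_uuu = 0.000000, Gamma_uuv = 0.000000, Gamma_uvv = -0.627330, Gamma_vuu = 0.000000, Gamma_vuv = 0.000000, Gamma_vvv = -0.222158; k2 = (-0.748774, -0.124579, 0.009736, 0.003448)
  k3: at (u, v) = (-0.593670, -0.265598), (du/dtau, dv/dtau) = (-0.748775, -0.124578); Gamma_uuu = 0.000000, Gamma_uuv = 0.000000, Gamma_uvv = -0.627330, Gamma_vuu = 0.000000, Gamma_vuv = 0.000000, Gamma_vvv = -0.222157; k3 = (-0.748775, -0.124578, 0.009736, 0.003448)
  k4: at (u, v) = (-0.612390, -0.268712), (du/dtau, dv/dtau) = (-0.748532, -0.124492); Gamma_uuu = 0.000000, Gamma_uuv = 0.000000, Gamma_uvv = -0.626458, Gamma_vuu = 0.000000, Gamma_vuv = 0.000000, Gamma_vvv = -0.224449; k4 = (-0.748532, -0.124492, 0.009709, 0.003479)
  Y <- Y + (h/6)(k1 + 2k2 + 2k3 + k4): u = -0.6124, v = -0.2687, du/dtau = -0.7485, dv/dtau = -0.1245
step 4:
  k1: at (u, v) = (-0.612390, -0.268712), (du/dtau, dv/dtau) = (-0.748532, -0.124492); Gamma_uuu = 0.000000, Gamma_uuv = 0.000000, Gamma_uvv = -0.626458, Gamma_vuu = 0.000000, Gamma_vuv = 0.000000, Gamma_vvv = -0.224449; k1 = (-0.748532, -0.124492, 0.009709, 0.003479)
  k2: at (u, v) = (-0.631103, -0.271825), (du/dtau, dv/dtau) = (-0.748289, -0.124405); Gamma_uuu = 0.000000, Gamma_uuv = 0.000000, Gamma_uvv = -0.625579, Gamma_vuu = 0.000000, Gamma_vuv = 0.000000, Gamma_vvv = -0.226730; k2 = (-0.748289, -0.124405, 0.009682, 0.003509)
  k3: at (u, v) = (-0.631097, -0.271822), (du/dtau, dv/dtau) = (-0.748290, -0.124405); Gamma_uuu = 0.000000, Gamma_uuv = 0.000000, Gamma_uvv = -0.625580, Gamma_vuu = 0.000000, Gamma_vuv = 0.000000, Gamma_vvv = -0.226729; k3 = (-0.748290, -0.124405, 0.009682, 0.003509)
  k4: at (u, v) = (-0.649804, -0.274932), (du/dtau, dv/dtau) = (-0.748048, -0.124317); Gamma_uuu = 0.000000, Gamma_uuv = 0.000000, Gamma_uvv = -0.624694, Gamma_vuu = 0.000000, Gamma_vuv = 0.000000, Gamma_vvv = -0.228998; k4 = (-0.748048, -0.124317, 0.009654, 0.003539)
  Y <- Y + (h/6)(k1 + 2k2 + 2k3 + k4): u = -0.6498, v = -0.2749, du/dtau = -0.7480, dv/dtau = -0.1243


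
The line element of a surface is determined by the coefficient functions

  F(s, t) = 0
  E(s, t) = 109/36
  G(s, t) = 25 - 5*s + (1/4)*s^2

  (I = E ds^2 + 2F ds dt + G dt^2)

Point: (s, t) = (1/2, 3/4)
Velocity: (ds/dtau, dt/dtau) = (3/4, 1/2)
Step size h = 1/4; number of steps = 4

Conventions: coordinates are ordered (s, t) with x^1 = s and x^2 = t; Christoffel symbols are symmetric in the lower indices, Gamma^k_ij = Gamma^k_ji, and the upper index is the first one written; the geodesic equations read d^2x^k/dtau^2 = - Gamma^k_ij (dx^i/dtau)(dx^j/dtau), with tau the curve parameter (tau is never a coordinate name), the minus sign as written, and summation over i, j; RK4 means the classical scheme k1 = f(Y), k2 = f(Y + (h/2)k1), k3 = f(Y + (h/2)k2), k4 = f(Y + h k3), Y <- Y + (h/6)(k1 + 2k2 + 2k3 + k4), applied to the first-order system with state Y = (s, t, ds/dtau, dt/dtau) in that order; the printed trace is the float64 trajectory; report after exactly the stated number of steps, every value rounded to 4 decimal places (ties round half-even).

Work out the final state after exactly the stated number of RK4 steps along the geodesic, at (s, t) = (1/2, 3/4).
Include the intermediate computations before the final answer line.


f(Y) = (ds/dtau, dt/dtau, -Gamma^s_ij Y'^i Y'^j, -Gamma^t_ij Y'^i Y'^j) with the Gammas evaluated at the stage position; h = 0.250000; intermediate values shown to 6 dp
step 0: s = 0.5000, t = 0.7500, ds/dtau = 0.7500, dt/dtau = 0.5000
step 1:
  k1: at (s, t) = (0.500000, 0.750000), (ds/dtau, dt/dtau) = (0.750000, 0.500000); Gamma_sss = 0.000000, Gamma_sst = 0.000000, Gamma_stt = 0.784404, Gamma_tss = 0.000000, Gamma_tst = -0.105263, Gamma_ttt = 0.000000; k1 = (0.750000, 0.500000, -0.196101, 0.078947)
  k2: at (s, t) = (0.593750, 0.812500), (ds/dtau, dt/dtau) = (0.725487, 0.509868); Gamma_sss = 0.000000, Gamma_sst = 0.000000, Gamma_stt = 0.776663, Gamma_tss = 0.000000, Gamma_tst = -0.106312, Gamma_ttt = 0.000000; k2 = (0.725487, 0.509868, -0.201906, 0.078650)
  k3: at (s, t) = (0.590686, 0.813734), (ds/dtau, dt/dtau) = (0.724762, 0.509831); Gamma_sss = 0.000000, Gamma_sst = 0.000000, Gamma_stt = 0.776916, Gamma_tss = 0.000000, Gamma_tst = -0.106278, Gamma_ttt = 0.000000; k3 = (0.724762, 0.509831, -0.201942, 0.078541)
  k4: at (s, t) = (0.681190, 0.877458), (ds/dtau, dt/dtau) = (0.699514, 0.519635); Gamma_sss = 0.000000, Gamma_sst = 0.000000, Gamma_stt = 0.769443, Gamma_tss = 0.000000, Gamma_tst = -0.107310, Gamma_ttt = 0.000000; k4 = (0.699514, 0.519635, -0.207766, 0.078013)
  Y <- Y + (h/6)(k1 + 2k2 + 2k3 + k4): s = 0.6813, t = 0.8775, ds/dtau = 0.6995, dt/dtau = 0.5196
step 2:
  k1: at (s, t) = (0.681251, 0.877460), (ds/dtau, dt/dtau) = (0.699518, 0.519639); Gamma_sss = 0.000000, Gamma_sst = 0.000000, Gamma_stt = 0.769438, Gamma_tss = 0.000000, Gamma_tst = -0.107311, Gamma_ttt = 0.000000; k1 = (0.699518, 0.519639, -0.207767, 0.078014)
  k2: at (s, t) = (0.768690, 0.942415), (ds/dtau, dt/dtau) = (0.673547, 0.529391); Gamma_sss = 0.000000, Gamma_sst = 0.000000, Gamma_stt = 0.762218, Gamma_tss = 0.000000, Gamma_tst = -0.108327, Gamma_ttt = 0.000000; k2 = (0.673547, 0.529391, -0.213615, 0.077252)
  k3: at (s, t) = (0.765444, 0.943634), (ds/dtau, dt/dtau) = (0.672816, 0.529296); Gamma_sss = 0.000000, Gamma_sst = 0.000000, Gamma_stt = 0.762486, Gamma_tss = 0.000000, Gamma_tst = -0.108289, Gamma_ttt = 0.000000; k3 = (0.672816, 0.529296, -0.213614, 0.077127)
  k4: at (s, t) = (0.849455, 1.009784), (ds/dtau, dt/dtau) = (0.646115, 0.538921); Gamma_sss = 0.000000, Gamma_sst = 0.000000, Gamma_stt = 0.755550, Gamma_tss = 0.000000, Gamma_tst = -0.109283, Gamma_ttt = 0.000000; k4 = (0.646115, 0.538921, -0.219439, 0.076106)
  Y <- Y + (h/6)(k1 + 2k2 + 2k3 + k4): s = 0.8495, t = 1.0098, ds/dtau = 0.6461, dt/dtau = 0.5389
step 3:
  k1: at (s, t) = (0.849516, 1.009790), (ds/dtau, dt/dtau) = (0.646116, 0.538926); Gamma_sss = 0.000000, Gamma_sst = 0.000000, Gamma_stt = 0.755545, Gamma_tss = 0.000000, Gamma_tst = -0.109284, Gamma_ttt = 0.000000; k1 = (0.646116, 0.538926, -0.219441, 0.076107)
  k2: at (s, t) = (0.930280, 1.077156), (ds/dtau, dt/dtau) = (0.618685, 0.548439); Gamma_sss = 0.000000, Gamma_sst = 0.000000, Gamma_stt = 0.748876, Gamma_tss = 0.000000, Gamma_tst = -0.110257, Gamma_ttt = 0.000000; k2 = (0.618685, 0.548439, -0.225251, 0.074823)
  k3: at (s, t) = (0.926851, 1.078345), (ds/dtau, dt/dtau) = (0.617959, 0.548279); Gamma_sss = 0.000000, Gamma_sst = 0.000000, Gamma_stt = 0.749159, Gamma_tss = 0.000000, Gamma_tst = -0.110215, Gamma_ttt = 0.000000; k3 = (0.617959, 0.548279, -0.225204, 0.074685)
  k4: at (s, t) = (1.004005, 1.146860), (ds/dtau, dt/dtau) = (0.589814, 0.557597); Gamma_sss = 0.000000, Gamma_sst = 0.000000, Gamma_stt = 0.742789, Gamma_tss = 0.000000, Gamma_tst = -0.111161, Gamma_ttt = 0.000000; k4 = (0.589814, 0.557597, -0.230944, 0.073117)
  Y <- Y + (h/6)(k1 + 2k2 + 2k3 + k4): s = 1.0041, t = 1.1469, ds/dtau = 0.5898, dt/dtau = 0.5576
step 4:
  k1: at (s, t) = (1.004066, 1.146872), (ds/dtau, dt/dtau) = (0.589812, 0.557603); Gamma_sss = 0.000000, Gamma_sst = 0.000000, Gamma_stt = 0.742784, Gamma_tss = 0.000000, Gamma_tst = -0.111161, Gamma_ttt = 0.000000; k1 = (0.589812, 0.557603, -0.230947, 0.073118)
  k2: at (s, t) = (1.077793, 1.216572), (ds/dtau, dt/dtau) = (0.560943, 0.566742); Gamma_sss = 0.000000, Gamma_sst = 0.000000, Gamma_stt = 0.736696, Gamma_tss = 0.000000, Gamma_tst = -0.112080, Gamma_ttt = 0.000000; k2 = (0.560943, 0.566742, -0.236624, 0.071263)
  k3: at (s, t) = (1.074184, 1.217715), (ds/dtau, dt/dtau) = (0.560234, 0.566510); Gamma_sss = 0.000000, Gamma_sst = 0.000000, Gamma_stt = 0.736994, Gamma_tss = 0.000000, Gamma_tst = -0.112035, Gamma_ttt = 0.000000; k3 = (0.560234, 0.566510, -0.236526, 0.071115)
  k4: at (s, t) = (1.144125, 1.288500), (ds/dtau, dt/dtau) = (0.530680, 0.575381); Gamma_sss = 0.000000, Gamma_sst = 0.000000, Gamma_stt = 0.731219, Gamma_tss = 0.000000, Gamma_tst = -0.112919, Gamma_ttt = 0.000000; k4 = (0.530680, 0.575381, -0.242080, 0.068958)
  Y <- Y + (h/6)(k1 + 2k2 + 2k3 + k4): s = 1.1442, t = 1.2885, ds/dtau = 0.5307, dt/dtau = 0.5754

Answer: s = 1.1442, t = 1.2885, ds/dtau = 0.5307, dt/dtau = 0.5754


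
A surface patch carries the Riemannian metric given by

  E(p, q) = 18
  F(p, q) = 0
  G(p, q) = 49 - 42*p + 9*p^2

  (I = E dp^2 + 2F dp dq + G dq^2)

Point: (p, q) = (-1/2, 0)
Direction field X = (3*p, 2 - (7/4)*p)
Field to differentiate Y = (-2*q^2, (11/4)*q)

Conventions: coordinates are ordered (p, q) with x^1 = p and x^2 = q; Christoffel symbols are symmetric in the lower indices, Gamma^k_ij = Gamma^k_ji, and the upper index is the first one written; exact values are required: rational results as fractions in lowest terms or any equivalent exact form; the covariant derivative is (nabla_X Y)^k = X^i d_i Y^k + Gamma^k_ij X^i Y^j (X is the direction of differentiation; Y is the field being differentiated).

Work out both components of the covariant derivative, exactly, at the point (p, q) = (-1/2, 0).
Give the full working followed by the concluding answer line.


E = 18, F = 0, G = 289/4 at the point
E_p = 0, E_q = 0, F_p = 0, F_q = 0, G_p = -51, G_q = 0
EG - F^2 = 2601/2;  g^inv = (2/2601) * [[289/4, 0], [0, 18]]
first-kind symbols [ij,l] = (1/2)(d_i g_jl + d_j g_il - d_l g_ij): [pp,p] = E_p/2 = 0, [pp,q] = F_p - E_q/2 = 0, [pq,p] = E_q/2 = 0, [pq,q] = G_p/2 = -51/2, [qq,p] = F_q - G_p/2 = 51/2, [qq,q] = G_q/2 = 0
Gamma^p_ij = (G*[ij,p] - F*[ij,q])/(EG - F^2), Gamma^q_ij = (E*[ij,q] - F*[ij,p])/(EG - F^2)
Gamma_ppp = 0, Gamma_ppq = 0, Gamma_pqq = 17/12, Gamma_qpp = 0, Gamma_qpq = -6/17, Gamma_qqq = 0
X = (-3/2, 23/8), Y = (0, 0) at the point

Answer: (nabla_X Y)^p = 0, (nabla_X Y)^q = 253/32


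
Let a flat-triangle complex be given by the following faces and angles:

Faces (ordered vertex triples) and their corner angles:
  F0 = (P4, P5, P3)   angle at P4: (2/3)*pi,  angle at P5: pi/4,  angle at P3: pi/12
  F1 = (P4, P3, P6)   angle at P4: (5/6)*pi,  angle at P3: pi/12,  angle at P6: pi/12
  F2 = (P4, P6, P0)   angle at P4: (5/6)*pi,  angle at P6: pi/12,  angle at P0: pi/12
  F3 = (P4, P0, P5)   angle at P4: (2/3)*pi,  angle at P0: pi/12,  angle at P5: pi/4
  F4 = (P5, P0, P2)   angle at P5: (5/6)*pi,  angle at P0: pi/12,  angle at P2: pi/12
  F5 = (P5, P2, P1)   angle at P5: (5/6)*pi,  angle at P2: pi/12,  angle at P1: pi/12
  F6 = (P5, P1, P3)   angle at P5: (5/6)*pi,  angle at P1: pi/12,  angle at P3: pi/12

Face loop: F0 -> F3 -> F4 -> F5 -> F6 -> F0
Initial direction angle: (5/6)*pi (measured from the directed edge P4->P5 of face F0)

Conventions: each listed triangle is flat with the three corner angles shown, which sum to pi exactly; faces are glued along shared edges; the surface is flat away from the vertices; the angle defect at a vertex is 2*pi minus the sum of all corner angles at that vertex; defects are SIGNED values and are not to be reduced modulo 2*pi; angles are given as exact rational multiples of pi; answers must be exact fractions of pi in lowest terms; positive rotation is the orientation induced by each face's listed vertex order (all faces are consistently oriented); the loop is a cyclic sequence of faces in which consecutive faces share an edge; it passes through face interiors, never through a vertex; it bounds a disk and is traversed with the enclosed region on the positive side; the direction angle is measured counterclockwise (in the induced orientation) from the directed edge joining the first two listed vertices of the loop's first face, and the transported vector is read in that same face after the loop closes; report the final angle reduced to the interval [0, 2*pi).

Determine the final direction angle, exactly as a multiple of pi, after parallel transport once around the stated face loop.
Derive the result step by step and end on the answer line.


enclosed vertex P5: corner angles sum to 3*pi, defect = 2*pi - 3*pi = -pi
holonomy = initial angle + sum of enclosed defects (mod 2*pi), positive in the induced orientation
final angle = (5/6)*pi - pi = (11/6)*pi (mod 2*pi)

Answer: final direction angle = (11/6)*pi


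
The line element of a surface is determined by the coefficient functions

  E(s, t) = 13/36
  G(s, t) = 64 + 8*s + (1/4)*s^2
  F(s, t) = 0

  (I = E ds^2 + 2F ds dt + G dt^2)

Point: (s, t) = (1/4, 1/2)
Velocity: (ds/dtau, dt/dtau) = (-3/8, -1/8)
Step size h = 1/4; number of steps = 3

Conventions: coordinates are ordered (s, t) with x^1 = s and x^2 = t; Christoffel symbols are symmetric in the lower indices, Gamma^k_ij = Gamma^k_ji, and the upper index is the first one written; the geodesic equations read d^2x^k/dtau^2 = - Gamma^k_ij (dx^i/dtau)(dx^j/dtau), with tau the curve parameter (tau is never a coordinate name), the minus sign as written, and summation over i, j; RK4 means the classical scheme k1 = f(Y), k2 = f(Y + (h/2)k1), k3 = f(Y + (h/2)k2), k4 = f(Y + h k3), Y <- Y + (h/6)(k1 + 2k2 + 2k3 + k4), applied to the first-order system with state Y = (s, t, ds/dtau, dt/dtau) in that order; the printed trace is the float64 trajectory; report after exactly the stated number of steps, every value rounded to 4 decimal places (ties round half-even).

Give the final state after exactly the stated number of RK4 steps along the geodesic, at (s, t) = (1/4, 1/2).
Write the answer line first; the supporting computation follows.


Answer: s = 0.0190, t = 0.4048, ds/dtau = -0.2401, dt/dtau = -0.1286

f(Y) = (ds/dtau, dt/dtau, -Gamma^s_ij Y'^i Y'^j, -Gamma^t_ij Y'^i Y'^j) with the Gammas evaluated at the stage position; h = 0.250000; intermediate values shown to 6 dp
step 0: s = 0.2500, t = 0.5000, ds/dtau = -0.3750, dt/dtau = -0.1250
step 1:
  k1: at (s, t) = (0.250000, 0.500000), (ds/dtau, dt/dtau) = (-0.375000, -0.125000); Gamma_sss = 0.000000, Gamma_sst = 0.000000, Gamma_stt = -11.250000, Gamma_tss = 0.000000, Gamma_tst = 0.061538, Gamma_ttt = 0.000000; k1 = (-0.375000, -0.125000, 0.175781, -0.005769)
  k2: at (s, t) = (0.203125, 0.484375), (ds/dtau, dt/dtau) = (-0.353027, -0.125721); Gamma_sss = 0.000000, Gamma_sst = 0.000000, Gamma_stt = -11.217548, Gamma_tss = 0.000000, Gamma_tst = 0.061716, Gamma_ttt = 0.000000; k2 = (-0.353027, -0.125721, 0.177302, -0.005478)
  k3: at (s, t) = (0.205872, 0.484285), (ds/dtau, dt/dtau) = (-0.352837, -0.125685); Gamma_sss = 0.000000, Gamma_sst = 0.000000, Gamma_stt = -11.219450, Gamma_tss = 0.000000, Gamma_tst = 0.061706, Gamma_ttt = 0.000000; k3 = (-0.352837, -0.125685, 0.177230, -0.005473)
  k4: at (s, t) = (0.161791, 0.468579), (ds/dtau, dt/dtau) = (-0.330693, -0.126368); Gamma_sss = 0.000000, Gamma_sst = 0.000000, Gamma_stt = -11.188932, Gamma_tss = 0.000000, Gamma_tst = 0.061874, Gamma_ttt = 0.000000; k4 = (-0.330693, -0.126368, 0.178675, -0.005171)
  Y <- Y + (h/6)(k1 + 2k2 + 2k3 + k4): s = 0.1618, t = 0.4686, ds/dtau = -0.3307, dt/dtau = -0.1264
step 2:
  k1: at (s, t) = (0.161774, 0.468576), (ds/dtau, dt/dtau) = (-0.330687, -0.126368); Gamma_sss = 0.000000, Gamma_sst = 0.000000, Gamma_stt = -11.188921, Gamma_tss = 0.000000, Gamma_tst = 0.061874, Gamma_ttt = 0.000000; k1 = (-0.330687, -0.126368, 0.178676, -0.005171)
  k2: at (s, t) = (0.120438, 0.452780), (ds/dtau, dt/dtau) = (-0.308352, -0.127015); Gamma_sss = 0.000000, Gamma_sst = 0.000000, Gamma_stt = -11.160303, Gamma_tss = 0.000000, Gamma_tst = 0.062033, Gamma_ttt = 0.000000; k2 = (-0.308352, -0.127015, 0.180047, -0.004859)
  k3: at (s, t) = (0.123230, 0.452699), (ds/dtau, dt/dtau) = (-0.308181, -0.126976); Gamma_sss = 0.000000, Gamma_sst = 0.000000, Gamma_stt = -11.162236, Gamma_tss = 0.000000, Gamma_tst = 0.062022, Gamma_ttt = 0.000000; k3 = (-0.308181, -0.126976, 0.179967, -0.004854)
  k4: at (s, t) = (0.084729, 0.436832), (ds/dtau, dt/dtau) = (-0.285695, -0.127582); Gamma_sss = 0.000000, Gamma_sst = 0.000000, Gamma_stt = -11.135582, Gamma_tss = 0.000000, Gamma_tst = 0.062171, Gamma_ttt = 0.000000; k4 = (-0.285695, -0.127582, 0.181256, -0.004532)
  Y <- Y + (h/6)(k1 + 2k2 + 2k3 + k4): s = 0.0847, t = 0.4368, ds/dtau = -0.2857, dt/dtau = -0.1276
step 3:
  k1: at (s, t) = (0.084714, 0.436829), (ds/dtau, dt/dtau) = (-0.285688, -0.127582); Gamma_sss = 0.000000, Gamma_sst = 0.000000, Gamma_stt = -11.135571, Gamma_tss = 0.000000, Gamma_tst = 0.062171, Gamma_ttt = 0.000000; k1 = (-0.285688, -0.127582, 0.181256, -0.004532)
  k2: at (s, t) = (0.049003, 0.420881), (ds/dtau, dt/dtau) = (-0.263031, -0.128149); Gamma_sss = 0.000000, Gamma_sst = 0.000000, Gamma_stt = -11.110848, Gamma_tss = 0.000000, Gamma_tst = 0.062309, Gamma_ttt = 0.000000; k2 = (-0.263031, -0.128149, 0.182463, -0.004201)
  k3: at (s, t) = (0.051835, 0.420810), (ds/dtau, dt/dtau) = (-0.262880, -0.128107); Gamma_sss = 0.000000, Gamma_sst = 0.000000, Gamma_stt = -11.112809, Gamma_tss = 0.000000, Gamma_tst = 0.062298, Gamma_ttt = 0.000000; k3 = (-0.262880, -0.128107, 0.182378, -0.004196)
  k4: at (s, t) = (0.018994, 0.404802), (ds/dtau, dt/dtau) = (-0.240094, -0.128631); Gamma_sss = 0.000000, Gamma_sst = 0.000000, Gamma_stt = -11.090073, Gamma_tss = 0.000000, Gamma_tst = 0.062426, Gamma_ttt = 0.000000; k4 = (-0.240094, -0.128631, 0.183496, -0.003856)
  Y <- Y + (h/6)(k1 + 2k2 + 2k3 + k4): s = 0.0190, t = 0.4048, ds/dtau = -0.2401, dt/dtau = -0.1286
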